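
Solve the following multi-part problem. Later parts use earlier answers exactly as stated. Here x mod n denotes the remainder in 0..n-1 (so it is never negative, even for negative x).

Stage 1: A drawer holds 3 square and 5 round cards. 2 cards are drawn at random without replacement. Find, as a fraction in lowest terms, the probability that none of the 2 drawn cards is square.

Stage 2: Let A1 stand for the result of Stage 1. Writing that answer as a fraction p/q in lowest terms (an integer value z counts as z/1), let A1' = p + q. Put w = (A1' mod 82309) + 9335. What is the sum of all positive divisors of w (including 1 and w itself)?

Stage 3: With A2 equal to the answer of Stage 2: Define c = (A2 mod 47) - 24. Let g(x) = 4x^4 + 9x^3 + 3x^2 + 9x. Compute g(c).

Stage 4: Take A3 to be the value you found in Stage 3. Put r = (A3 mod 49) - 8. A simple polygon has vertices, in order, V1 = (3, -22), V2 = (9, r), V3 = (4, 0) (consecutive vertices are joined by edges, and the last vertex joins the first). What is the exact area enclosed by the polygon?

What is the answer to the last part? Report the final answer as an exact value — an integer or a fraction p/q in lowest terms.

Stage 1: total draws C(8,2) = 28; favorable C(5,2) = 10; P = 5/14; answer 5/14
Stage 2: A1 = 5/14; threaded value p + q = 19; w = 9354; 9354 = 2 * 3 * 1559; sigma = (1 + 2) * (1 + 3) * (1 + 1559) = 3 * 4 * 1560 = 18720; answer 18720
Stage 3: A2 = 18720; c = -10; 4*(-10)^4 + 9*(-10)^3 + 3*(-10)^2 + 9*(-10)^1 = (40000) + (-9000) + (300) + (-90) = 31210; answer 31210
Stage 4: A3 = 31210; r = 38; cross terms: (3*38 - 9*-22)=312, (9*0 - 4*38)=-152, (4*-22 - 3*0)=-88; twice the area = |72| = 72; area = 36; answer 36

36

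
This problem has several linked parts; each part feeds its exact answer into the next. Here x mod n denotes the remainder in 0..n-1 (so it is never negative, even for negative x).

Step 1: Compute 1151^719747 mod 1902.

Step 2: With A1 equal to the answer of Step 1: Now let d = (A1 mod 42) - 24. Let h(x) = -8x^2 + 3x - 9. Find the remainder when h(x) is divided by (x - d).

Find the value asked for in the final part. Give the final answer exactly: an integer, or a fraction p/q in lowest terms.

Step 1: squarings mod 1902: 1151^1=1151, 1151^2=1009, 1151^4=511, 1151^8=547, 1151^16=595, 1151^32=253, 1151^64=1243, 1151^128=625, 1151^256=715, 1151^512=1489, 1151^1024=1291, 1151^2048=529, 1151^4096=247, 1151^8192=145, 1151^16384=103, 1151^32768=1099, 1151^65536=31, 1151^131072=961, 1151^262144=1051, 1151^524288=1441; 1151^719747 = 1151^1 * 1151^2 * 1151^128 * 1151^256 * 1151^512 * 1151^2048 * 1151^4096 * 1151^8192 * 1151^16384 * 1151^32768 * 1151^131072 * 1151^524288 = 449 (mod 1902); answer 449
Step 2: A1 = 449; d = 5; remainder = value at the root: -8*(5)^2 + 3*(5)^1 - 9 = (-200) + (15) + (-9) = -194; answer -194

-194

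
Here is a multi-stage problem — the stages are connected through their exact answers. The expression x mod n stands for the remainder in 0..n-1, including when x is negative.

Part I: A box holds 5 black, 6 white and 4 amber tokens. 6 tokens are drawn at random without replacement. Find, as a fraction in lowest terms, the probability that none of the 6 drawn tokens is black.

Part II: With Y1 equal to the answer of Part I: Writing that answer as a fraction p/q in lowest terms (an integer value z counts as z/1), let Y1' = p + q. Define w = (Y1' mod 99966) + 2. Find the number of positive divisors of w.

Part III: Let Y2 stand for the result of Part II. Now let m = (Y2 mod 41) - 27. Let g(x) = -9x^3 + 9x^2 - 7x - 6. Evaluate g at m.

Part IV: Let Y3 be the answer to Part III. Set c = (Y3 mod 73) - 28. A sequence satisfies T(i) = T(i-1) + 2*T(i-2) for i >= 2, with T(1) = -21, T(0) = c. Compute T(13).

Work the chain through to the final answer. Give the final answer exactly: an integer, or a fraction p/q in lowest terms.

Part I: total draws C(15,6) = 5005; favorable C(10,6) = 210; P = 6/143; answer 6/143
Part II: Y1 = 6/143; threaded value p + q = 149; w = 151; 151 is prime, so its only divisors are 1 and 151; count = 2; answer 2
Part III: Y2 = 2; m = -25; -9*(-25)^3 + 9*(-25)^2 - 7*(-25)^1 - 6 = (140625) + (5625) + (175) + (-6) = 146419; answer 146419
Part IV: Y3 = 146419; c = 26; T(2) = 1*(-21) + 2*(26) = 31; iterating: T(2)=31, T(3)=-11, T(4)=51, T(5)=29, T(6)=131, T(7)=189, T(8)=451, T(9)=829, T(10)=1731, T(11)=3389, T(12)=6851, T(13)=13629; answer 13629

13629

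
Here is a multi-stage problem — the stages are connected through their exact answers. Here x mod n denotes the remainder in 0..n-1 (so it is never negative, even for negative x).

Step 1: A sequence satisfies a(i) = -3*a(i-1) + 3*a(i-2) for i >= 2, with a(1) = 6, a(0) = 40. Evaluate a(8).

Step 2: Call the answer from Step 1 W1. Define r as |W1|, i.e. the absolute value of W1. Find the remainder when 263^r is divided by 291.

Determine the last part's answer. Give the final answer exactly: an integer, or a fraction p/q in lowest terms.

124

Step 1: a(2) = -3*(6) + 3*(40) = 102; iterating: a(2)=102, a(3)=-288, a(4)=1170, a(5)=-4374, a(6)=16632, a(7)=-63018, a(8)=238950; answer 238950
Step 2: W1 = 238950; r = 238950; squarings mod 291: 263^1=263, 263^2=202, 263^4=64, 263^8=22, 263^16=193, 263^32=1, 263^64=1, 263^128=1, 263^256=1, 263^512=1, 263^1024=1, 263^2048=1, 263^4096=1, 263^8192=1, 263^16384=1, 263^32768=1, 263^65536=1, 263^131072=1; 263^238950 = 263^2 * 263^4 * 263^32 * 263^64 * 263^256 * 263^1024 * 263^8192 * 263^32768 * 263^65536 * 263^131072 = 124 (mod 291); answer 124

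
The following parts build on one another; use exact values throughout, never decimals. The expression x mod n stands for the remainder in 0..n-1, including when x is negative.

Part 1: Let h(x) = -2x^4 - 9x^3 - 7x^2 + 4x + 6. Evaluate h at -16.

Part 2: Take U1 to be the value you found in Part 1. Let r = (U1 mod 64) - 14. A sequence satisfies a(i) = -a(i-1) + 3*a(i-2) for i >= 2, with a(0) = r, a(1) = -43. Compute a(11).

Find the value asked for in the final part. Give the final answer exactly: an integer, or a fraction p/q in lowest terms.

Part 1: -2*(-16)^4 - 9*(-16)^3 - 7*(-16)^2 + 4*(-16)^1 + 6 = (-131072) + (36864) + (-1792) + (-64) + (6) = -96058; answer -96058
Part 2: U1 = -96058; r = -8; a(2) = -1*(-43) + 3*(-8) = 19; iterating: a(2)=19, a(3)=-148, a(4)=205, a(5)=-649, a(6)=1264, a(7)=-3211, a(8)=7003, a(9)=-16636, a(10)=37645, a(11)=-87553; answer -87553

-87553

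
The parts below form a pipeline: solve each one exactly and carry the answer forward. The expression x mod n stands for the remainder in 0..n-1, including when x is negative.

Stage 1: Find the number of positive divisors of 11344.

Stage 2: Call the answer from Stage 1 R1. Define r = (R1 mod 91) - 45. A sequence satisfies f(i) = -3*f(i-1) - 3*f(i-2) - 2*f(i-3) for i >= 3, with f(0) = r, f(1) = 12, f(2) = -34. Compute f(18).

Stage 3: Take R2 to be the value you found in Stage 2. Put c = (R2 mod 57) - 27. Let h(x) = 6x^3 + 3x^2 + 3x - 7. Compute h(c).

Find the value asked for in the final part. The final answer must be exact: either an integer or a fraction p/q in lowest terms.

Stage 1: 11344 = 2^4 * 709; number of divisors = (4+1) * (1+1) = 10; answer 10
Stage 2: R1 = 10; r = -35; f(3) = -3*(-34) - 3*(12) - 2*(-35) = 136; iterating: f(3)=136, f(4)=-330, f(5)=650, f(6)=-1232, f(7)=2406, f(8)=-4822, f(9)=9712, f(10)=-19482, f(11)=38954, f(12)=-77840, f(13)=155622, f(14)=-311254, f(15)=622576, f(16)=-1245210, f(17)=2490410, f(18)=-4980752; answer -4980752
Stage 3: R2 = -4980752; c = -5; 6*(-5)^3 + 3*(-5)^2 + 3*(-5)^1 - 7 = (-750) + (75) + (-15) + (-7) = -697; answer -697

-697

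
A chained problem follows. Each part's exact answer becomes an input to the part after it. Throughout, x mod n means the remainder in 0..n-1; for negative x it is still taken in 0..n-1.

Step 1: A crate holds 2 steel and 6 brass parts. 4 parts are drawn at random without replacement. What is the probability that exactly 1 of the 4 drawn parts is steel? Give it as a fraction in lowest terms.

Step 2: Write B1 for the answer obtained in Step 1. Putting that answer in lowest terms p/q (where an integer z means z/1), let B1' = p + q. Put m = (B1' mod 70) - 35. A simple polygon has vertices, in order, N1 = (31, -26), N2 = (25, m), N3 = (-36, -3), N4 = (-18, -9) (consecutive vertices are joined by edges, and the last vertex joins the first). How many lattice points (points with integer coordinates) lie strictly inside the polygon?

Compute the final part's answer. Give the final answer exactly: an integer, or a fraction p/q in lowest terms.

Step 1: total draws C(8,4) = 70; favorable C(2,1)*C(6,3) = 40; P = 4/7; answer 4/7
Step 2: B1 = 4/7; threaded value p + q = 11; m = -24; cross terms: (31*-24 - 25*-26)=-94, (25*-3 - -36*-24)=-939, (-36*-9 - -18*-3)=270, (-18*-26 - 31*-9)=747; twice the area = |-16| = 16; area = 8; boundary points = 2 + 1 + 6 + 1 = 10; strictly interior points = area - boundary/2 + 1 = 4; answer 4

4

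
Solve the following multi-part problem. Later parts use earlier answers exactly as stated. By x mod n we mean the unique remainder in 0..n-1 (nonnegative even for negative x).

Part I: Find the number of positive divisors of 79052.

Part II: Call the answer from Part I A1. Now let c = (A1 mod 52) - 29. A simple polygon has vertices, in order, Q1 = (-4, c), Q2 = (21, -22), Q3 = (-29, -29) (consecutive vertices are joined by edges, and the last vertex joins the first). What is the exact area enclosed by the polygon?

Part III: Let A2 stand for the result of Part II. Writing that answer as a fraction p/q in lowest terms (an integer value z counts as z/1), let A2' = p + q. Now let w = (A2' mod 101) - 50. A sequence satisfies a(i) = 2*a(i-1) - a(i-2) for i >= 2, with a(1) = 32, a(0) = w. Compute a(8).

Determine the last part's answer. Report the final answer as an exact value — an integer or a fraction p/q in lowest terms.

Part I: 79052 = 2^2 * 19763; number of divisors = (2+1) * (1+1) = 6; answer 6
Part II: A1 = 6; c = -23; cross terms: (-4*-22 - 21*-23)=571, (21*-29 - -29*-22)=-1247, (-29*-23 - -4*-29)=551; twice the area = |-125| = 125; area = 125/2; answer 125/2
Part III: A2 = 125/2; threaded value p + q = 127; w = -24; a(2) = 2*(32) - 1*(-24) = 88; iterating: a(2)=88, a(3)=144, a(4)=200, a(5)=256, a(6)=312, a(7)=368, a(8)=424; answer 424

424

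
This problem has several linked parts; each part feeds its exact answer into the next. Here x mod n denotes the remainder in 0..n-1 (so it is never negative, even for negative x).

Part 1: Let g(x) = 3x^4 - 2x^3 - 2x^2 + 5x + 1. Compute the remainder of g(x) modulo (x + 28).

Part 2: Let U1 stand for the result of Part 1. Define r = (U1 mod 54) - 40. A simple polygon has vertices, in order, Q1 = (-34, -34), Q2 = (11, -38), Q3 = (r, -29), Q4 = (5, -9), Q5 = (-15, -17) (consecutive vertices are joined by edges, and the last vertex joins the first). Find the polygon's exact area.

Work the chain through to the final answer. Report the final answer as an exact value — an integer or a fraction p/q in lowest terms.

Part 1: remainder = value at the root: 3*(-28)^4 - 2*(-28)^3 - 2*(-28)^2 + 5*(-28)^1 + 1 = (1843968) + (43904) + (-1568) + (-140) + (1) = 1886165; answer 1886165
Part 2: U1 = 1886165; r = 13; cross terms: (-34*-38 - 11*-34)=1666, (11*-29 - 13*-38)=175, (13*-9 - 5*-29)=28, (5*-17 - -15*-9)=-220, (-15*-34 - -34*-17)=-68; twice the area = |1581| = 1581; area = 1581/2; answer 1581/2

1581/2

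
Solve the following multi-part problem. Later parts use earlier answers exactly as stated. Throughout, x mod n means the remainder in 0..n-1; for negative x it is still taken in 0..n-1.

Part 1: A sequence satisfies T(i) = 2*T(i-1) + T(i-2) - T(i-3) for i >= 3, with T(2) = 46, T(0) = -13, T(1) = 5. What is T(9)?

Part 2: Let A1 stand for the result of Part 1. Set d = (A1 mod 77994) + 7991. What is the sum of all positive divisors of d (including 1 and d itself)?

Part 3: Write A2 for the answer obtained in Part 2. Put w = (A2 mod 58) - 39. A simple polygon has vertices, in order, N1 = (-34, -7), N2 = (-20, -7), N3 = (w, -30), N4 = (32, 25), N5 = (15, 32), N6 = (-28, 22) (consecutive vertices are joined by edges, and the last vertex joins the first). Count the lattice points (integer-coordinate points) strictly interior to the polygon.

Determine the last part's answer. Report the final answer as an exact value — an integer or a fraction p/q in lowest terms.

2500

Part 1: T(3) = 2*(46) + 1*(5) - 1*(-13) = 110; iterating: T(3)=110, T(4)=261, T(5)=586, T(6)=1323, T(7)=2971, T(8)=6679, T(9)=15006; answer 15006
Part 2: A1 = 15006; d = 22997; 22997 = 13 * 29 * 61; sigma = (1 + 13) * (1 + 29) * (1 + 61) = 14 * 30 * 62 = 26040; answer 26040
Part 3: A2 = 26040; w = 17; cross terms: (-34*-7 - -20*-7)=98, (-20*-30 - 17*-7)=719, (17*25 - 32*-30)=1385, (32*32 - 15*25)=649, (15*22 - -28*32)=1226, (-28*-7 - -34*22)=944; twice the area = |5021| = 5021; area = 5021/2; boundary points = 14 + 1 + 5 + 1 + 1 + 1 = 23; strictly interior points = area - boundary/2 + 1 = 2500; answer 2500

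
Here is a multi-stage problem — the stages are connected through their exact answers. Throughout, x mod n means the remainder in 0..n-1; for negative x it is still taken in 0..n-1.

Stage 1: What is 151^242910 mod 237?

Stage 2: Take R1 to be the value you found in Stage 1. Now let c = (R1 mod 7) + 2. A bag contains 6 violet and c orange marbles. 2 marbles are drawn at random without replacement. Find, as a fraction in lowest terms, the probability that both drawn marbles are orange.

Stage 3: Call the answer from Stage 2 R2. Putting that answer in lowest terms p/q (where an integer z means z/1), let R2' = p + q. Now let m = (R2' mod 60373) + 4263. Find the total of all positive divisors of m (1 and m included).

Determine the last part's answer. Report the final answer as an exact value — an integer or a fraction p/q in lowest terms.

9720

Stage 1: squarings mod 237: 151^1=151, 151^2=49, 151^4=31, 151^8=13, 151^16=169, 151^32=121, 151^64=184, 151^128=202, 151^256=40, 151^512=178, 151^1024=163, 151^2048=25, 151^4096=151, 151^8192=49, 151^16384=31, 151^32768=13, 151^65536=169, 151^131072=121; 151^242910 = 151^2 * 151^4 * 151^8 * 151^16 * 151^64 * 151^128 * 151^1024 * 151^4096 * 151^8192 * 151^32768 * 151^65536 * 151^131072 = 223 (mod 237); answer 223
Stage 2: R1 = 223; c = 8; total draws C(14,2) = 91; favorable C(8,2) = 28; P = 4/13; answer 4/13
Stage 3: R2 = 4/13; threaded value p + q = 17; m = 4280; 4280 = 2^3 * 5 * 107; sigma = (1 + 2 + 4 + 8) * (1 + 5) * (1 + 107) = 15 * 6 * 108 = 9720; answer 9720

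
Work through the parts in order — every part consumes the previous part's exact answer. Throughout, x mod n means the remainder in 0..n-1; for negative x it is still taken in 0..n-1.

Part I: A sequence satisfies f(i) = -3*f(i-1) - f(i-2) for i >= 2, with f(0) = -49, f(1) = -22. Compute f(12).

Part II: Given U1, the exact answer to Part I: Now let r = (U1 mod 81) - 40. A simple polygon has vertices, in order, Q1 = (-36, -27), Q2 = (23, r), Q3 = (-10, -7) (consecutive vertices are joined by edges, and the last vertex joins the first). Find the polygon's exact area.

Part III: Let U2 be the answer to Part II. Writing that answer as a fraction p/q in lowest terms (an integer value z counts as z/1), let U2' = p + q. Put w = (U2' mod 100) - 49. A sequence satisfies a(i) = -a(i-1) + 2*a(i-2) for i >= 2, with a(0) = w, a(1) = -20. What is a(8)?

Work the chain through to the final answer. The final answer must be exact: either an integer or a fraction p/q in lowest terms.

-278

Part I: f(2) = -3*(-22) - 1*(-49) = 115; iterating: f(2)=115, f(3)=-323, f(4)=854, f(5)=-2239, f(6)=5863, f(7)=-15350, f(8)=40187, f(9)=-105211, f(10)=275446, f(11)=-721127, f(12)=1887935; answer 1887935
Part II: U1 = 1887935; r = 28; cross terms: (-36*28 - 23*-27)=-387, (23*-7 - -10*28)=119, (-10*-27 - -36*-7)=18; twice the area = |-250| = 250; area = 125; answer 125
Part III: U2 = 125; threaded value p + q = 126; w = -23; a(2) = -1*(-20) + 2*(-23) = -26; iterating: a(2)=-26, a(3)=-14, a(4)=-38, a(5)=10, a(6)=-86, a(7)=106, a(8)=-278; answer -278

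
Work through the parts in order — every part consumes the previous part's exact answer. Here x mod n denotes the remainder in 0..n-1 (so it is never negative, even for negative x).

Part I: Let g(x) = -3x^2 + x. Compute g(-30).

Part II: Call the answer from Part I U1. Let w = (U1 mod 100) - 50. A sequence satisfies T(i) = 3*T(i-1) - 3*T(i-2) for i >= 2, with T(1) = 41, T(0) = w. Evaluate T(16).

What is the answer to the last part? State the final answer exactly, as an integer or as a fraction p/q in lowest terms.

Part I: -3*(-30)^2 + 1*(-30)^1 = (-2700) + (-30) = -2730; answer -2730
Part II: U1 = -2730; w = 20; T(2) = 3*(41) - 3*(20) = 63; iterating: T(2)=63, T(3)=66, T(4)=9, T(5)=-171, T(6)=-540, T(7)=-1107, T(8)=-1701, T(9)=-1782, T(10)=-243, T(11)=4617, T(12)=14580, T(13)=29889, T(14)=45927, T(15)=48114, T(16)=6561; answer 6561

6561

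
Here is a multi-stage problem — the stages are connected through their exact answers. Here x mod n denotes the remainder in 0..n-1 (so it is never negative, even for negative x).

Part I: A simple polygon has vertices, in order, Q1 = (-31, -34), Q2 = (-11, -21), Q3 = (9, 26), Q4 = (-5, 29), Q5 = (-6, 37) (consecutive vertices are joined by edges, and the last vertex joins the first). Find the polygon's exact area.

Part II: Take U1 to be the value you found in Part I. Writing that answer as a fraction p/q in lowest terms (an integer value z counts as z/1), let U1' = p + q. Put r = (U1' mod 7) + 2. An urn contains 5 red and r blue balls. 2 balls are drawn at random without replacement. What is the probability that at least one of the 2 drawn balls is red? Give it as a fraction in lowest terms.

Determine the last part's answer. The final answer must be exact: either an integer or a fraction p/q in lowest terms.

Part I: cross terms: (-31*-21 - -11*-34)=277, (-11*26 - 9*-21)=-97, (9*29 - -5*26)=391, (-5*37 - -6*29)=-11, (-6*-34 - -31*37)=1351; twice the area = |1911| = 1911; area = 1911/2; answer 1911/2
Part II: U1 = 1911/2; threaded value p + q = 1913; r = 4; total draws C(9,2) = 36; complement C(4,2) = 6; favorable 36 - 6 = 30; P = 5/6; answer 5/6

5/6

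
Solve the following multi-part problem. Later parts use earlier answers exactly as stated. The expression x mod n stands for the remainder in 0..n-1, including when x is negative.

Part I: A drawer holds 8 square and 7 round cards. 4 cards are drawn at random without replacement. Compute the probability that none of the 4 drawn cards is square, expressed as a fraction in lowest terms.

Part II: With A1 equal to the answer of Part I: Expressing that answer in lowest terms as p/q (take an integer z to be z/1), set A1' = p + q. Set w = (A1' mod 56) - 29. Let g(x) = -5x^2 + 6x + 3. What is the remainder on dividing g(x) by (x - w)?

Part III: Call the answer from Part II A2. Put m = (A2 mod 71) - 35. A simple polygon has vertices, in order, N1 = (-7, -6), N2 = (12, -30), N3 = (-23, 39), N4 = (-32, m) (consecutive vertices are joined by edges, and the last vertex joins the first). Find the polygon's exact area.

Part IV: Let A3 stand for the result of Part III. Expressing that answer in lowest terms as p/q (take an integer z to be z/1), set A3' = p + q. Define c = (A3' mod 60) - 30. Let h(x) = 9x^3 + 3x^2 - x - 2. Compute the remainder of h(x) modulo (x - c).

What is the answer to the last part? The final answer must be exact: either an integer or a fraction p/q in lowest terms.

142473

Part I: total draws C(15,4) = 1365; favorable C(7,4) = 35; P = 1/39; answer 1/39
Part II: A1 = 1/39; threaded value p + q = 40; w = 11; remainder = value at the root: -5*(11)^2 + 6*(11)^1 + 3 = (-605) + (66) + (3) = -536; answer -536
Part III: A2 = -536; m = -3; cross terms: (-7*-30 - 12*-6)=282, (12*39 - -23*-30)=-222, (-23*-3 - -32*39)=1317, (-32*-6 - -7*-3)=171; twice the area = |1548| = 1548; area = 774; answer 774
Part IV: A3 = 774; threaded value p + q = 775; c = 25; remainder = value at the root: 9*(25)^3 + 3*(25)^2 - 1*(25)^1 - 2 = (140625) + (1875) + (-25) + (-2) = 142473; answer 142473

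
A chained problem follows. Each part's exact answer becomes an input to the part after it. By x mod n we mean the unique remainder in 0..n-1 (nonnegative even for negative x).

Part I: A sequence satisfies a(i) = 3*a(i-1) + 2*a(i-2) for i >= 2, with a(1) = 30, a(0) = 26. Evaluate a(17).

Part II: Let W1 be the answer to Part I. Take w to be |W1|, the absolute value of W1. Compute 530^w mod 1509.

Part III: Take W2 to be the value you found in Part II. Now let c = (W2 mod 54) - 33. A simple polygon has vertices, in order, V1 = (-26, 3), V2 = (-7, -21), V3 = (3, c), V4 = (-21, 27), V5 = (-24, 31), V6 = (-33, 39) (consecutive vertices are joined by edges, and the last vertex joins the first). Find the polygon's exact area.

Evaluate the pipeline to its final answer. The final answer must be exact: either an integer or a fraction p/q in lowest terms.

Part I: a(2) = 3*(30) + 2*(26) = 142; iterating: a(2)=142, a(3)=486, a(4)=1742, a(5)=6198, a(6)=22078, a(7)=78630, a(8)=280046, a(9)=997398, a(10)=3552286, a(11)=12651654, a(12)=45059534, a(13)=160481910, a(14)=571564798, a(15)=2035658214, a(16)=7250104238, a(17)=25821629142; answer 25821629142
Part II: W1 = 25821629142; w = 25821629142; squarings mod 1509: 530^1=530, 530^2=226, 530^4=1279, 530^8=85, 530^16=1189, 530^32=1297, 530^64=1183, 530^128=646, 530^256=832, 530^512=1102, 530^1024=1168, 530^2048=88, 530^4096=199, 530^8192=367, 530^16384=388, 530^32768=1153, 530^65536=1489, 530^131072=400, 530^262144=46, 530^524288=607, 530^1048576=253, 530^2097152=631, 530^4194304=1294, 530^8388608=955, 530^16777216=589, 530^33554432=1360, 530^67108864=1075, 530^134217728=1240, 530^268435456=1438, 530^536870912=514, 530^1073741824=121, 530^2147483648=1060, 530^4294967296=904, 530^8589934592=847, 530^17179869184=634; 530^25821629142 = 530^2 * 530^4 * 530^16 * 530^64 * 530^128 * 530^512 * 530^2048 * 530^16384 * 530^32768 * 530^131072 * 530^262144 * 530^1048576 * 530^16777216 * 530^33554432 * 530^8589934592 * 530^17179869184 = 310 (mod 1509); answer 310
Part III: W2 = 310; c = 7; cross terms: (-26*-21 - -7*3)=567, (-7*7 - 3*-21)=14, (3*27 - -21*7)=228, (-21*31 - -24*27)=-3, (-24*39 - -33*31)=87, (-33*3 - -26*39)=915; twice the area = |1808| = 1808; area = 904; answer 904

904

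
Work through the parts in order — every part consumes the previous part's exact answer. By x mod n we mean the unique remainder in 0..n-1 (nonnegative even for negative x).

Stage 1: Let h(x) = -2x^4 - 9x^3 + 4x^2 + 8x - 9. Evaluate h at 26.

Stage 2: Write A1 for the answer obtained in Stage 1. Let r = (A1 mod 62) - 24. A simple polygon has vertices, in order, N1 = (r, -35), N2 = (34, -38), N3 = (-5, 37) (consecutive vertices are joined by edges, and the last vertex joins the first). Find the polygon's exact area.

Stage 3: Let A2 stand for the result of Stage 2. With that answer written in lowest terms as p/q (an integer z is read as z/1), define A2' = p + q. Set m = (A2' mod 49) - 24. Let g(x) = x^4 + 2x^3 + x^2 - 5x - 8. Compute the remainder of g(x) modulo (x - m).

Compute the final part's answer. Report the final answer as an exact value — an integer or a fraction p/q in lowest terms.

8047

Stage 1: -2*(26)^4 - 9*(26)^3 + 4*(26)^2 + 8*(26)^1 - 9 = (-913952) + (-158184) + (2704) + (208) + (-9) = -1069233; answer -1069233
Stage 2: A1 = -1069233; r = -5; cross terms: (-5*-38 - 34*-35)=1380, (34*37 - -5*-38)=1068, (-5*-35 - -5*37)=360; twice the area = |2808| = 2808; area = 1404; answer 1404
Stage 3: A2 = 1404; threaded value p + q = 1405; m = 9; remainder = value at the root: 1*(9)^4 + 2*(9)^3 + 1*(9)^2 - 5*(9)^1 - 8 = (6561) + (1458) + (81) + (-45) + (-8) = 8047; answer 8047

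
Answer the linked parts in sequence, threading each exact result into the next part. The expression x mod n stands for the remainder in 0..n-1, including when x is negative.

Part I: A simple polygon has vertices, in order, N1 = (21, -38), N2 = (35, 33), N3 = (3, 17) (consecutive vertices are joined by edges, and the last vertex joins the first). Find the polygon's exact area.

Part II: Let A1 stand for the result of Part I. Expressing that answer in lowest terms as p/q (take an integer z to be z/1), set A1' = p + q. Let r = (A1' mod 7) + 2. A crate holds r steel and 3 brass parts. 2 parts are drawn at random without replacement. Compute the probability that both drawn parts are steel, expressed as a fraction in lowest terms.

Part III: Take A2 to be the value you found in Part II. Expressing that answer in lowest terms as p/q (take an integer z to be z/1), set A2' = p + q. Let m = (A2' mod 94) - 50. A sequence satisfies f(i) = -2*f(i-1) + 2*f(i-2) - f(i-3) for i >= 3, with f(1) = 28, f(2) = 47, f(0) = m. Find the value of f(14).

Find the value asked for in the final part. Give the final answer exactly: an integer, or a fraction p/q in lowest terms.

2533439

Part I: cross terms: (21*33 - 35*-38)=2023, (35*17 - 3*33)=496, (3*-38 - 21*17)=-471; twice the area = |2048| = 2048; area = 1024; answer 1024
Part II: A1 = 1024; threaded value p + q = 1025; r = 5; total draws C(8,2) = 28; favorable C(5,2) = 10; P = 5/14; answer 5/14
Part III: A2 = 5/14; threaded value p + q = 19; m = -31; f(3) = -2*(47) + 2*(28) - 1*(-31) = -7; iterating: f(3)=-7, f(4)=80, f(5)=-221, f(6)=609, f(7)=-1740, f(8)=4919, f(9)=-13927, f(10)=39432, f(11)=-111637, f(12)=316065, f(13)=-894836, f(14)=2533439; answer 2533439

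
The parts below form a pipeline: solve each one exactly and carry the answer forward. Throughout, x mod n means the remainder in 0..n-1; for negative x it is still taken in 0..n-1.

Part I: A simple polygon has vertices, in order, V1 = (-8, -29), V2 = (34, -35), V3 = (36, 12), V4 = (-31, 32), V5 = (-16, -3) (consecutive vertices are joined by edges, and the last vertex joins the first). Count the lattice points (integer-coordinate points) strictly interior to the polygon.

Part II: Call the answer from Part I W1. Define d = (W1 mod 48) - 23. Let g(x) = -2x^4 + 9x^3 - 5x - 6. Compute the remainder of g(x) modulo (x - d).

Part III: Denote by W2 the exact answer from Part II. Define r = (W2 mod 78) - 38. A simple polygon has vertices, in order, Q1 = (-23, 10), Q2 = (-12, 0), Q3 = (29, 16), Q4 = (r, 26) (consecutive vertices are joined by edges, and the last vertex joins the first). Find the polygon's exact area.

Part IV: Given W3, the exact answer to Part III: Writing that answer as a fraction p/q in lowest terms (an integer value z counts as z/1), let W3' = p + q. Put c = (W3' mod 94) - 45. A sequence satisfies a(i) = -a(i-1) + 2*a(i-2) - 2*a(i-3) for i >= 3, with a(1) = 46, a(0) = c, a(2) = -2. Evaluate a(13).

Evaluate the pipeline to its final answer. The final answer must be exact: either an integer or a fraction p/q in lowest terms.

Part I: cross terms: (-8*-35 - 34*-29)=1266, (34*12 - 36*-35)=1668, (36*32 - -31*12)=1524, (-31*-3 - -16*32)=605, (-16*-29 - -8*-3)=440; twice the area = |5503| = 5503; area = 5503/2; boundary points = 6 + 1 + 1 + 5 + 2 = 15; strictly interior points = area - boundary/2 + 1 = 2745; answer 2745
Part II: W1 = 2745; d = -14; remainder = value at the root: -2*(-14)^4 + 9*(-14)^3 - 5*(-14)^1 - 6 = (-76832) + (-24696) + (70) + (-6) = -101464; answer -101464
Part III: W2 = -101464; r = -24; cross terms: (-23*0 - -12*10)=120, (-12*16 - 29*0)=-192, (29*26 - -24*16)=1138, (-24*10 - -23*26)=358; twice the area = |1424| = 1424; area = 712; answer 712
Part IV: W3 = 712; threaded value p + q = 713; c = 10; a(3) = -1*(-2) + 2*(46) - 2*(10) = 74; iterating: a(3)=74, a(4)=-170, a(5)=322, a(6)=-810, a(7)=1794, a(8)=-4058, a(9)=9266, a(10)=-20970, a(11)=47618, a(12)=-108090, a(13)=245266; answer 245266

245266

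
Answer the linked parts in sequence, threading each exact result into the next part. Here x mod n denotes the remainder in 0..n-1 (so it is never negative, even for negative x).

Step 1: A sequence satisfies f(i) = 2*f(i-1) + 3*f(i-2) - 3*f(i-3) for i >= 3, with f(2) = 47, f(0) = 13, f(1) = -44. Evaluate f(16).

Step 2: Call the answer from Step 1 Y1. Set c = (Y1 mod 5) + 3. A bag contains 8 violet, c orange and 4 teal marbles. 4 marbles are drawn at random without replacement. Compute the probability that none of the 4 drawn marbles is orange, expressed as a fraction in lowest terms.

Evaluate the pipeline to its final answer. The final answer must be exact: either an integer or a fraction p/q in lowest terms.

Step 1: f(3) = 2*(47) + 3*(-44) - 3*(13) = -77; iterating: f(3)=-77, f(4)=119, f(5)=-134, f(6)=320, f(7)=-119, f(8)=1124, f(9)=931, f(10)=5591, f(11)=10603, f(12)=35186, f(13)=85408, f(14)=244565, f(15)=639796, f(16)=1757063; answer 1757063
Step 2: Y1 = 1757063; c = 6; total draws C(18,4) = 3060; favorable C(12,4) = 495; P = 11/68; answer 11/68

11/68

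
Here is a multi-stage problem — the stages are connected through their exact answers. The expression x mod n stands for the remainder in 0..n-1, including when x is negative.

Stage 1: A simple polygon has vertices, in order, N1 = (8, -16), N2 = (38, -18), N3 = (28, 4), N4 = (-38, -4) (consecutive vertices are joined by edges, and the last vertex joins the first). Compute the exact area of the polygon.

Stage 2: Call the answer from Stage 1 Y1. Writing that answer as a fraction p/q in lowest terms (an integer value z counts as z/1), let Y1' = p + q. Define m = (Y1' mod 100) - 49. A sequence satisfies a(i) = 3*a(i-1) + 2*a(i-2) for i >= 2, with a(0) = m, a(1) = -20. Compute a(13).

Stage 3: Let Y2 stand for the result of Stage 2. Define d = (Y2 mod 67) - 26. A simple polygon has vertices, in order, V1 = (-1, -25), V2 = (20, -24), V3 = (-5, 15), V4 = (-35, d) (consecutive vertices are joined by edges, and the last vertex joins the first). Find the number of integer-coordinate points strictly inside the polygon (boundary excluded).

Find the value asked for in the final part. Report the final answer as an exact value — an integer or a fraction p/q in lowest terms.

Stage 1: cross terms: (8*-18 - 38*-16)=464, (38*4 - 28*-18)=656, (28*-4 - -38*4)=40, (-38*-16 - 8*-4)=640; twice the area = |1800| = 1800; area = 900; answer 900
Stage 2: Y1 = 900; threaded value p + q = 901; m = -48; a(2) = 3*(-20) + 2*(-48) = -156; iterating: a(2)=-156, a(3)=-508, a(4)=-1836, a(5)=-6524, a(6)=-23244, a(7)=-82780, a(8)=-294828, a(9)=-1050044, a(10)=-3739788, a(11)=-13319452, a(12)=-47437932, a(13)=-168952700; answer -168952700
Stage 3: Y2 = -168952700; d = 35; cross terms: (-1*-24 - 20*-25)=524, (20*15 - -5*-24)=180, (-5*35 - -35*15)=350, (-35*-25 - -1*35)=910; twice the area = |1964| = 1964; area = 982; boundary points = 1 + 1 + 10 + 2 = 14; strictly interior points = area - boundary/2 + 1 = 976; answer 976

976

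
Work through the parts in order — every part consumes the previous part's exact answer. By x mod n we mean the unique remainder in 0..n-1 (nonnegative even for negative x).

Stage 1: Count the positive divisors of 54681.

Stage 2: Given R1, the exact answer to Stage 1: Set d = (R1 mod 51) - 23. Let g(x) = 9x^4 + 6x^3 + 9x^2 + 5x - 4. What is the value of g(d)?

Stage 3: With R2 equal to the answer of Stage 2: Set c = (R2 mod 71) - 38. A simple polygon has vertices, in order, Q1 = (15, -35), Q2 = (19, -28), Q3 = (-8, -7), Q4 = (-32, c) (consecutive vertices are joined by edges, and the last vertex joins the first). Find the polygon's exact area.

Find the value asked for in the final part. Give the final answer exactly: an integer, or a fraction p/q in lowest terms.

461

Stage 1: 54681 = 3 * 11 * 1657; number of divisors = (1+1) * (1+1) * (1+1) = 8; answer 8
Stage 2: R1 = 8; d = -15; 9*(-15)^4 + 6*(-15)^3 + 9*(-15)^2 + 5*(-15)^1 - 4 = (455625) + (-20250) + (2025) + (-75) + (-4) = 437321; answer 437321
Stage 3: R2 = 437321; c = -6; cross terms: (15*-28 - 19*-35)=245, (19*-7 - -8*-28)=-357, (-8*-6 - -32*-7)=-176, (-32*-35 - 15*-6)=1210; twice the area = |922| = 922; area = 461; answer 461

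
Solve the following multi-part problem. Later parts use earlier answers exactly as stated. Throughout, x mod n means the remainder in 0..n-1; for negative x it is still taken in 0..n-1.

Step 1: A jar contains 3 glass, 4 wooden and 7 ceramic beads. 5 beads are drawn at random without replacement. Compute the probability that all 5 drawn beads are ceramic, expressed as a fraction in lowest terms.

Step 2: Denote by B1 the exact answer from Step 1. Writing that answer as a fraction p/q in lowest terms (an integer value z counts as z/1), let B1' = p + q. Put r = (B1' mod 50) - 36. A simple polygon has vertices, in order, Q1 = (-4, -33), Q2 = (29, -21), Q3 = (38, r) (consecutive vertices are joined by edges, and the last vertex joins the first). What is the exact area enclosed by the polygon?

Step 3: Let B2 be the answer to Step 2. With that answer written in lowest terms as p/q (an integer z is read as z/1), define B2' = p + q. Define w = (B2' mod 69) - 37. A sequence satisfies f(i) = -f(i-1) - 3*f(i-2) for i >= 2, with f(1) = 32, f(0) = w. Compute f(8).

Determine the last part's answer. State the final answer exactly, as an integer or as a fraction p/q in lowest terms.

-50

Step 1: total draws C(14,5) = 2002; favorable C(7,5) = 21; P = 3/286; answer 3/286
Step 2: B1 = 3/286; threaded value p + q = 289; r = 3; cross terms: (-4*-21 - 29*-33)=1041, (29*3 - 38*-21)=885, (38*-33 - -4*3)=-1242; twice the area = |684| = 684; area = 342; answer 342
Step 3: B2 = 342; threaded value p + q = 343; w = 30; f(2) = -1*(32) - 3*(30) = -122; iterating: f(2)=-122, f(3)=26, f(4)=340, f(5)=-418, f(6)=-602, f(7)=1856, f(8)=-50; answer -50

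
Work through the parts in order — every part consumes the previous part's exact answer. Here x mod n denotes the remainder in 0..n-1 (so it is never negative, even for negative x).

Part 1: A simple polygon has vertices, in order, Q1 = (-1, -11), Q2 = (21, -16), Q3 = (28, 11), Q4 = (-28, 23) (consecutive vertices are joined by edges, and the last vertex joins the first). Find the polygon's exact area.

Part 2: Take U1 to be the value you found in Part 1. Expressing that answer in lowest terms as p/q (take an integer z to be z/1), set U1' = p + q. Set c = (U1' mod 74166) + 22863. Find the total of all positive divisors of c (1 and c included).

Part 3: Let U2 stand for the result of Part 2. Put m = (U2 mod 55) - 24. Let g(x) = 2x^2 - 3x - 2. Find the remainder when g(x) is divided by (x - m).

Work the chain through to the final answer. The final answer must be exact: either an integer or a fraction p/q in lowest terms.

52

Part 1: cross terms: (-1*-16 - 21*-11)=247, (21*11 - 28*-16)=679, (28*23 - -28*11)=952, (-28*-11 - -1*23)=331; twice the area = |2209| = 2209; area = 2209/2; answer 2209/2
Part 2: U1 = 2209/2; threaded value p + q = 2211; c = 25074; 25074 = 2 * 3^2 * 7 * 199; sigma = (1 + 2) * (1 + 3 + 9) * (1 + 7) * (1 + 199) = 3 * 13 * 8 * 200 = 62400; answer 62400
Part 3: U2 = 62400; m = 6; remainder = value at the root: 2*(6)^2 - 3*(6)^1 - 2 = (72) + (-18) + (-2) = 52; answer 52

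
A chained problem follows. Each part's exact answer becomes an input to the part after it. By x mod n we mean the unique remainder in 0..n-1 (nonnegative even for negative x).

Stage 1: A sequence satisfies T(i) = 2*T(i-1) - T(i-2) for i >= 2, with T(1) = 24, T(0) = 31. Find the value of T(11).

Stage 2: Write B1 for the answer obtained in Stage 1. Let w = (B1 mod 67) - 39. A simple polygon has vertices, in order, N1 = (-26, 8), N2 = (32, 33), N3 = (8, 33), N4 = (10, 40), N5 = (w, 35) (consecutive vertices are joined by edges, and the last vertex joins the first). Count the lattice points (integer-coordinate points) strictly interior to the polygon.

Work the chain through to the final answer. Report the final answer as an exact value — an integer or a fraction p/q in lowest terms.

739

Stage 1: T(2) = 2*(24) - 1*(31) = 17; iterating: T(2)=17, T(3)=10, T(4)=3, T(5)=-4, T(6)=-11, T(7)=-18, T(8)=-25, T(9)=-32, T(10)=-39, T(11)=-46; answer -46
Stage 2: B1 = -46; w = -18; cross terms: (-26*33 - 32*8)=-1114, (32*33 - 8*33)=792, (8*40 - 10*33)=-10, (10*35 - -18*40)=1070, (-18*8 - -26*35)=766; twice the area = |1504| = 1504; area = 752; boundary points = 1 + 24 + 1 + 1 + 1 = 28; strictly interior points = area - boundary/2 + 1 = 739; answer 739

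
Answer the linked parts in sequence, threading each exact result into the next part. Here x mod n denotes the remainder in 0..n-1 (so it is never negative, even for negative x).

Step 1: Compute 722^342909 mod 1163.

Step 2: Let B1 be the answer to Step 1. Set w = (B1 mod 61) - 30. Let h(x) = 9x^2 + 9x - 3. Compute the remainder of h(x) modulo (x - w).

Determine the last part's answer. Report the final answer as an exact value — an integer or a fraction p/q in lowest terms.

Step 1: squarings mod 1163: 722^1=722, 722^2=260, 722^4=146, 722^8=382, 722^16=549, 722^32=184, 722^64=129, 722^128=359, 722^256=951, 722^512=750, 722^1024=771, 722^2048=148, 722^4096=970, 722^8192=33, 722^16384=1089, 722^32768=824, 722^65536=947, 722^131072=136, 722^262144=1051; 722^342909 = 722^1 * 722^4 * 722^8 * 722^16 * 722^32 * 722^64 * 722^256 * 722^512 * 722^2048 * 722^4096 * 722^8192 * 722^65536 * 722^262144 = 755 (mod 1163); answer 755
Step 2: B1 = 755; w = -7; remainder = value at the root: 9*(-7)^2 + 9*(-7)^1 - 3 = (441) + (-63) + (-3) = 375; answer 375

375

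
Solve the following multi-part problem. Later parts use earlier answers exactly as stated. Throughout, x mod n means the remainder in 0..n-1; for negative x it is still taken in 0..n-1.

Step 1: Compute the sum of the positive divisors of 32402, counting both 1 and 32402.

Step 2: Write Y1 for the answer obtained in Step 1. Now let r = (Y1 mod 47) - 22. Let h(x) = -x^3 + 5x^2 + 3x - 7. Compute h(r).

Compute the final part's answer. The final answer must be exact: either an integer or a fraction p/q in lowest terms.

7391

Step 1: 32402 = 2 * 17 * 953; sigma = (1 + 2) * (1 + 17) * (1 + 953) = 3 * 18 * 954 = 51516; answer 51516
Step 2: Y1 = 51516; r = -18; -1*(-18)^3 + 5*(-18)^2 + 3*(-18)^1 - 7 = (5832) + (1620) + (-54) + (-7) = 7391; answer 7391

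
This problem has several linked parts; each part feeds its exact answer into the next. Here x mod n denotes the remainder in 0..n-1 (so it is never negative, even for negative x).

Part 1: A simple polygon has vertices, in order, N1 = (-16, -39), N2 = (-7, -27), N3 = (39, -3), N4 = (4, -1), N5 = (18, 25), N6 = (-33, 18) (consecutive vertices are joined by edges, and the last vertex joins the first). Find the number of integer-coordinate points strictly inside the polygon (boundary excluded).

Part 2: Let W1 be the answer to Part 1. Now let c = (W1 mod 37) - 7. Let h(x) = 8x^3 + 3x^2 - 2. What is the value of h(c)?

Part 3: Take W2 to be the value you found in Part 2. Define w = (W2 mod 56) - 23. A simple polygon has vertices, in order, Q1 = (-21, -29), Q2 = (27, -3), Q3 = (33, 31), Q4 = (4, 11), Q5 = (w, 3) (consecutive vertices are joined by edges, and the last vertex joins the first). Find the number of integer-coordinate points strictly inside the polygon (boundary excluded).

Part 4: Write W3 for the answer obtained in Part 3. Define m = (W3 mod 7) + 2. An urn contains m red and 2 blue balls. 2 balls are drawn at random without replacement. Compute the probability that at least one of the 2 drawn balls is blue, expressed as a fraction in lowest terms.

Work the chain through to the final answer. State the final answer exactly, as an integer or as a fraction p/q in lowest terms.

3/5

Part 1: cross terms: (-16*-27 - -7*-39)=159, (-7*-3 - 39*-27)=1074, (39*-1 - 4*-3)=-27, (4*25 - 18*-1)=118, (18*18 - -33*25)=1149, (-33*-39 - -16*18)=1575; twice the area = |4048| = 4048; area = 2024; boundary points = 3 + 2 + 1 + 2 + 1 + 1 = 10; strictly interior points = area - boundary/2 + 1 = 2020; answer 2020
Part 2: W1 = 2020; c = 15; 8*(15)^3 + 3*(15)^2 - 2 = (27000) + (675) + (-2) = 27673; answer 27673
Part 3: W2 = 27673; w = -14; cross terms: (-21*-3 - 27*-29)=846, (27*31 - 33*-3)=936, (33*11 - 4*31)=239, (4*3 - -14*11)=166, (-14*-29 - -21*3)=469; twice the area = |2656| = 2656; area = 1328; boundary points = 2 + 2 + 1 + 2 + 1 = 8; strictly interior points = area - boundary/2 + 1 = 1325; answer 1325
Part 4: W3 = 1325; m = 4; total draws C(6,2) = 15; complement C(4,2) = 6; favorable 15 - 6 = 9; P = 3/5; answer 3/5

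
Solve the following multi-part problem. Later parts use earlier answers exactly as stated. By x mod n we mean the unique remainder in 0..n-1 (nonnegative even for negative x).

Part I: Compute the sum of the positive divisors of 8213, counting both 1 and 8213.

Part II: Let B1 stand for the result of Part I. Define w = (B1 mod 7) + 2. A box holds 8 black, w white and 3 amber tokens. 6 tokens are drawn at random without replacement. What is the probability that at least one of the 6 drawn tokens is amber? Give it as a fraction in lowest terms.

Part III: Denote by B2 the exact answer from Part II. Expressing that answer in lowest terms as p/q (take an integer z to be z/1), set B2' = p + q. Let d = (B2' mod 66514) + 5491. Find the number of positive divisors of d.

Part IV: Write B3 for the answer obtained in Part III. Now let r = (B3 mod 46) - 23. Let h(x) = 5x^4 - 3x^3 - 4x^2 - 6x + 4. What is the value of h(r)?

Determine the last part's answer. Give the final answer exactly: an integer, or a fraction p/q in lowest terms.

Part I: 8213 = 43 * 191; sigma = (1 + 43) * (1 + 191) = 44 * 192 = 8448; answer 8448
Part II: B1 = 8448; w = 8; total draws C(19,6) = 27132; complement C(16,6) = 8008; favorable 27132 - 8008 = 19124; P = 683/969; answer 683/969
Part III: B2 = 683/969; threaded value p + q = 1652; d = 7143; 7143 = 3 * 2381; number of divisors = (1+1) * (1+1) = 4; answer 4
Part IV: B3 = 4; r = -19; 5*(-19)^4 - 3*(-19)^3 - 4*(-19)^2 - 6*(-19)^1 + 4 = (651605) + (20577) + (-1444) + (114) + (4) = 670856; answer 670856

670856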